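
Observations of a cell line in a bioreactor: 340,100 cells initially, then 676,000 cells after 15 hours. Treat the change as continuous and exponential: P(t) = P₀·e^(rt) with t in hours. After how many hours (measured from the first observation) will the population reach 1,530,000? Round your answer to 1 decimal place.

r = ln(676000/340100) / 15 ≈ 0.045797 per hour
t = ln(1530000/340100) / r = 1.50378 / 0.045797 ≈ 32.836

t ≈ 32.8 hours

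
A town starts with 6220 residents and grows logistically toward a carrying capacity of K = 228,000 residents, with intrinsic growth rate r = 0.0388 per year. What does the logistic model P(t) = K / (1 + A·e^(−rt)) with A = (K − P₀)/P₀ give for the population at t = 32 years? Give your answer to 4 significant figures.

A = (228000 − 6220)/6220 = 35.65595
P(32) = 228000 / (1 + 35.65595·e^(−0.0388·32)) = 228000 / (1 + 35.65595·0.288922)
= 228000 / 11.30177 ≈ 20173.83

≈ 20,170 residents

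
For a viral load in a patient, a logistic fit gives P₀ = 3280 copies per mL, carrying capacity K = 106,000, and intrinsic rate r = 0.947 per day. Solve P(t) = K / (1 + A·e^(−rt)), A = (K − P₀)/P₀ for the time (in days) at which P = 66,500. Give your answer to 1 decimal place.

A = (106000 − 3280)/3280 = 31.31707
66500 = 106000/(1 + 31.31707·e^(−0.947t)) → 1 + 31.31707·e^(−0.947t) = 1.59398
e^(−0.947t) = 0.018967 → t = ln(52.72368)/0.947 = 3.96506/0.947

t ≈ 4.2 days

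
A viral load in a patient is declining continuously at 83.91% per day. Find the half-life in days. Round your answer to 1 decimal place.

half-life ≈ 0.8 days

half-life = ln(2) / |r| = 0.69315 / 0.8391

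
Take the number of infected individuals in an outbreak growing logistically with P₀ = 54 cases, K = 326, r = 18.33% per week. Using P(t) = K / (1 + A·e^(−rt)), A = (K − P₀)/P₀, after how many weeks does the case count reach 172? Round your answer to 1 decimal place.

t ≈ 9.4 weeks

A = (326 − 54)/54 = 5.03704
172 = 326/(1 + 5.03704·e^(−0.1833t)) → 1 + 5.03704·e^(−0.1833t) = 1.89535
e^(−0.1833t) = 0.177753 → t = ln(5.62578)/0.1833 = 1.72736/0.1833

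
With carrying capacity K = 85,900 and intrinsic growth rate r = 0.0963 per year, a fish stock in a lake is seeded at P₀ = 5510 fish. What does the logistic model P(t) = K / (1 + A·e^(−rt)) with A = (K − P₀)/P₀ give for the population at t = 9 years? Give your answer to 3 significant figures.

A = (85900 − 5510)/5510 = 14.58984
P(9) = 85900 / (1 + 14.58984·e^(−0.0963·9)) = 85900 / (1 + 14.58984·0.420336)
= 85900 / 7.13264 ≈ 12043.23

≈ 12,000 fish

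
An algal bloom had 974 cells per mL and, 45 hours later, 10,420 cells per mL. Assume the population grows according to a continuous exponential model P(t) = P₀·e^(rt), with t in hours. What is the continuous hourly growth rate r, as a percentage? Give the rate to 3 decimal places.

r ≈ 5.267% per hour

10420 = 974 · e^(r·45)
e^(45r) = 10420/974 = 10.69815
r = ln(10.69815) / 45 = 2.37007 / 45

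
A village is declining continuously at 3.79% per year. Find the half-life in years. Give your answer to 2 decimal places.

half-life = ln(2) / |r| = 0.69315 / 0.0379

half-life ≈ 18.29 years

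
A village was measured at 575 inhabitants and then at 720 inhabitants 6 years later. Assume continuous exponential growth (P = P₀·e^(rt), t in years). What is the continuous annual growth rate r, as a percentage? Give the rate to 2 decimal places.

r ≈ 3.75% per year

720 = 575 · e^(r·6)
e^(6r) = 720/575 = 1.25217
r = ln(1.25217) / 6 = 0.22488 / 6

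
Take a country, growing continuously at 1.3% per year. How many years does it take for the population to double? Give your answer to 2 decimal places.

doubling time = ln(2) / |r| = 0.69315 / 0.013

doubling time ≈ 53.32 years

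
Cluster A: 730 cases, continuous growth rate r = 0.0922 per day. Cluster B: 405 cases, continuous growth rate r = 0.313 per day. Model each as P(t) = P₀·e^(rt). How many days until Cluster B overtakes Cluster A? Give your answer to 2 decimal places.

730·e^(0.0922t) = 405·e^(0.313t)
730/405 = e^((0.313 − 0.0922)t) → ln(1.80247) = 0.2208·t
t = 0.58916 / 0.2208

t ≈ 2.67 days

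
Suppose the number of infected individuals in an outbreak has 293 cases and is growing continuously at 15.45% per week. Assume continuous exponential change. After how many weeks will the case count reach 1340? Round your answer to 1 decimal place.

1340 = 293 · e^(0.1545·t)
t = ln(1340/293) / 0.1545 = ln(4.57338) / 0.1545 = 1.52025 / 0.1545

t ≈ 9.8 weeks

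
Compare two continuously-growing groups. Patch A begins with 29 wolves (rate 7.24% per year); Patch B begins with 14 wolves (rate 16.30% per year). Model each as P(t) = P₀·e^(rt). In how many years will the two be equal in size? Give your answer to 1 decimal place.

29·e^(0.0724t) = 14·e^(0.163t)
29/14 = e^((0.163 − 0.0724)t) → ln(2.07143) = 0.0906·t
t = 0.72824 / 0.0906

t ≈ 8.0 years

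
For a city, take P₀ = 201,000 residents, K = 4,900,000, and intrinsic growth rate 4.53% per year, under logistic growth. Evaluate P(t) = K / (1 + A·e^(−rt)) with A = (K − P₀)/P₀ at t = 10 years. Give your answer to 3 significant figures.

≈ 309,000 residents

A = (4900000 − 201000)/201000 = 23.37811
P(10) = 4900000 / (1 + 23.37811·e^(−0.0453·10)) = 4900000 / (1 + 23.37811·0.635718)
= 4900000 / 15.86189 ≈ 308916.57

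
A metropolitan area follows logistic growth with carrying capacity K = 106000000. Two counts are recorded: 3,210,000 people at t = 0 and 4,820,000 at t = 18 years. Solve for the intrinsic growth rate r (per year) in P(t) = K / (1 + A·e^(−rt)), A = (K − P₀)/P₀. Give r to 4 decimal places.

A = (106000000 − 3210000)/3210000 = 32.02181
4820000 = 106000000/(1 + 32.02181·e^(−r·18)) → e^(−18r) = (21.9917 − 1)/32.02181 = 0.655544
r = −ln(0.655544)/18 = 0.42229/18

r ≈ 0.0235 per year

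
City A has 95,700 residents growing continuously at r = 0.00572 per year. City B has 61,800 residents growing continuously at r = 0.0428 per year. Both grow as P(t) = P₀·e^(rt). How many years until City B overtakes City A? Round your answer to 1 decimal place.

t ≈ 11.8 years

95700·e^(0.00572t) = 61800·e^(0.0428t)
95700/61800 = e^((0.0428 − 0.00572)t) → ln(1.54854) = 0.03708·t
t = 0.43731 / 0.03708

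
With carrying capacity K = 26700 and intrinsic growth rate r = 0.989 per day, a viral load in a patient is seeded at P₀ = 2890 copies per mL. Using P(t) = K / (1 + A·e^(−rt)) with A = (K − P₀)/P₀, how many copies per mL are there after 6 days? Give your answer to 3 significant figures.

≈ 26,100 copies per mL

A = (26700 − 2890)/2890 = 8.23875
P(6) = 26700 / (1 + 8.23875·e^(−0.989·6)) = 26700 / (1 + 8.23875·0.002648)
= 26700 / 1.02182 ≈ 26129.97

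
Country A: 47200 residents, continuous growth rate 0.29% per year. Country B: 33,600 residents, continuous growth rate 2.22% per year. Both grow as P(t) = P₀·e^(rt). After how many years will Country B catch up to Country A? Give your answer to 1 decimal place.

t ≈ 17.6 years

47200·e^(0.0029t) = 33600·e^(0.0222t)
47200/33600 = e^((0.0222 − 0.0029)t) → ln(1.40476) = 0.0193·t
t = 0.33987 / 0.0193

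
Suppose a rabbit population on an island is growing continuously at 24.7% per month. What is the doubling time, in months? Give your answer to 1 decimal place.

doubling time = ln(2) / |r| = 0.69315 / 0.247

doubling time ≈ 2.8 months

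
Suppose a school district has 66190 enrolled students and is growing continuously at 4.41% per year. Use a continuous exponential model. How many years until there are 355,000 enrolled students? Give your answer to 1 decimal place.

t ≈ 38.1 years

355000 = 66190 · e^(0.0441·t)
t = ln(355000/66190) / 0.0441 = ln(5.36335) / 0.0441 = 1.67959 / 0.0441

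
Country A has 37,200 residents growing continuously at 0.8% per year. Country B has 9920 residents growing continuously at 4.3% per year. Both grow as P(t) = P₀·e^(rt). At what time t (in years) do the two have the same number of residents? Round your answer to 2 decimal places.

37200·e^(0.008t) = 9920·e^(0.043t)
37200/9920 = e^((0.043 − 0.008)t) → ln(3.75) = 0.035·t
t = 1.32176 / 0.035

t ≈ 37.76 years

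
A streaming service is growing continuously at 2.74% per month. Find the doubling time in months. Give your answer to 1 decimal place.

doubling time ≈ 25.3 months

doubling time = ln(2) / |r| = 0.69315 / 0.0274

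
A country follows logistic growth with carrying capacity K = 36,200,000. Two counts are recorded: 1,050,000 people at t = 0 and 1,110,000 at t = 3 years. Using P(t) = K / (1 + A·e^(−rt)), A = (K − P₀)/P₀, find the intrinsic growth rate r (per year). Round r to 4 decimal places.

r ≈ 0.0191 per year

A = (36200000 − 1050000)/1050000 = 33.47619
1110000 = 36200000/(1 + 33.47619·e^(−r·3)) → e^(−3r) = (32.61261 − 1)/33.47619 = 0.944331
r = −ln(0.944331)/3 = 0.05728/3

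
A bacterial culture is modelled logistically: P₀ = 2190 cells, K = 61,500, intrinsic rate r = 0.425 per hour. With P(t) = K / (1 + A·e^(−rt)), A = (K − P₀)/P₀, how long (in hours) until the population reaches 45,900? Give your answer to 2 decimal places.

t ≈ 10.30 hours

A = (61500 − 2190)/2190 = 27.08219
45900 = 61500/(1 + 27.08219·e^(−0.425t)) → 1 + 27.08219·e^(−0.425t) = 1.33987
e^(−0.425t) = 0.01255 → t = ln(79.68414)/0.425 = 4.37807/0.425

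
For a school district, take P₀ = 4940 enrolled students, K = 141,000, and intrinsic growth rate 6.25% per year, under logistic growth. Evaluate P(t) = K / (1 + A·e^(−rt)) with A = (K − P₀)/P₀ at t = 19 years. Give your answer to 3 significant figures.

A = (141000 − 4940)/4940 = 27.54251
P(19) = 141000 / (1 + 27.54251·e^(−0.0625·19)) = 141000 / (1 + 27.54251·0.304983)
= 141000 / 9.39999 ≈ 15000.01

≈ 15,000 enrolled students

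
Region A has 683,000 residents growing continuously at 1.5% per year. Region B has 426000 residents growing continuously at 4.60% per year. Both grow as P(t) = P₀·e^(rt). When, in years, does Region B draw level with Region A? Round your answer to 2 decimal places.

683000·e^(0.015t) = 426000·e^(0.046t)
683000/426000 = e^((0.046 − 0.015)t) → ln(1.60329) = 0.031·t
t = 0.47206 / 0.031

t ≈ 15.23 years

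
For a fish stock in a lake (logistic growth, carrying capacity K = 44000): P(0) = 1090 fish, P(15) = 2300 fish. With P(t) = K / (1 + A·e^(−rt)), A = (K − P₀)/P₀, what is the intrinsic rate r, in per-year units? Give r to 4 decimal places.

r ≈ 0.0517 per year

A = (44000 − 1090)/1090 = 39.36697
2300 = 44000/(1 + 39.36697·e^(−r·15)) → e^(−15r) = (19.13043 − 1)/39.36697 = 0.460549
r = −ln(0.460549)/15 = 0.77534/15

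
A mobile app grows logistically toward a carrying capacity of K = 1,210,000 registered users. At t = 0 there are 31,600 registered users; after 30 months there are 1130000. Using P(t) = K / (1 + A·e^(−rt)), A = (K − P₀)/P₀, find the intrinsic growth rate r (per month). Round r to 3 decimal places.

A = (1210000 − 31600)/31600 = 37.29114
1130000 = 1210000/(1 + 37.29114·e^(−r·30)) → e^(−30r) = (1.0708 − 1)/37.29114 = 0.001898
r = −ln(0.001898)/30 = 6.2667/30

r ≈ 0.209 per month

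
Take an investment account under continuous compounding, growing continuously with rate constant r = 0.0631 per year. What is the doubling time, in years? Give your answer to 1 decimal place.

doubling time = ln(2) / |r| = 0.69315 / 0.0631

doubling time ≈ 11.0 years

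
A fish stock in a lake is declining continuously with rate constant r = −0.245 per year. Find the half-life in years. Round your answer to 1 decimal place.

half-life ≈ 2.8 years

half-life = ln(2) / |r| = 0.69315 / 0.245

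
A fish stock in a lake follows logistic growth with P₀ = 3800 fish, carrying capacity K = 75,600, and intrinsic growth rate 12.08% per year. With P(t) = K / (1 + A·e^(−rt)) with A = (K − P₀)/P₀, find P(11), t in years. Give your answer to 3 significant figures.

≈ 12,600 fish

A = (75600 − 3800)/3800 = 18.89474
P(11) = 75600 / (1 + 18.89474·e^(−0.1208·11)) = 75600 / (1 + 18.89474·0.264795)
= 75600 / 6.00323 ≈ 12593.22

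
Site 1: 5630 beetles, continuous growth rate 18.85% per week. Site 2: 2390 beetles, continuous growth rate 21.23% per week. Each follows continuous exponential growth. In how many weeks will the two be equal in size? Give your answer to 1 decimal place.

t ≈ 36.0 weeks

5630·e^(0.1885t) = 2390·e^(0.2123t)
5630/2390 = e^((0.2123 − 0.1885)t) → ln(2.35565) = 0.0238·t
t = 0.85682 / 0.0238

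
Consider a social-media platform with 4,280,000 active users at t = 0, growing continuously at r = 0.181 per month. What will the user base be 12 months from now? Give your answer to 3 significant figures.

P(12) = 4280000 · e^(0.181·12) = 4280000 · e^(2.172)
= 4280000 · 8.77582 ≈ 37560501.63

≈ 37,600,000 active users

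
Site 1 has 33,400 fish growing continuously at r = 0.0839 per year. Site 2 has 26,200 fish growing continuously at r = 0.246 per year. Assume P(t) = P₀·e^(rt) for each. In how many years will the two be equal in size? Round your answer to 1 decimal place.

t ≈ 1.5 years

33400·e^(0.0839t) = 26200·e^(0.246t)
33400/26200 = e^((0.246 − 0.0839)t) → ln(1.27481) = 0.1621·t
t = 0.2428 / 0.1621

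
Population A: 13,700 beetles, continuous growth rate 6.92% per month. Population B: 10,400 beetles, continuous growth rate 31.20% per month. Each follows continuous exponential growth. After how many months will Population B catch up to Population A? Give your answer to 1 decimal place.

13700·e^(0.0692t) = 10400·e^(0.312t)
13700/10400 = e^((0.312 − 0.0692)t) → ln(1.31731) = 0.2428·t
t = 0.27559 / 0.2428

t ≈ 1.1 months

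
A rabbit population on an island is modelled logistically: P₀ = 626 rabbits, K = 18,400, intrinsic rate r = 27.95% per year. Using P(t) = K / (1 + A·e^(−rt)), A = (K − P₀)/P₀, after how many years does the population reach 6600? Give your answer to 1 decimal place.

A = (18400 − 626)/626 = 28.39297
6600 = 18400/(1 + 28.39297·e^(−0.2795t)) → 1 + 28.39297·e^(−0.2795t) = 2.78788
e^(−0.2795t) = 0.062969 → t = ln(15.88081)/0.2795 = 2.76511/0.2795

t ≈ 9.9 years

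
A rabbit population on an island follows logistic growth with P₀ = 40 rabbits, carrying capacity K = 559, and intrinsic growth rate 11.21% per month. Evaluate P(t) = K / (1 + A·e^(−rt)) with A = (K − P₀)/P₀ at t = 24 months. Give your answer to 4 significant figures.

≈ 297.3 rabbits

A = (559 − 40)/40 = 12.975
P(24) = 559 / (1 + 12.975·e^(−0.1121·24)) = 559 / (1 + 12.975·0.067854)
= 559 / 1.8804 ≈ 297.28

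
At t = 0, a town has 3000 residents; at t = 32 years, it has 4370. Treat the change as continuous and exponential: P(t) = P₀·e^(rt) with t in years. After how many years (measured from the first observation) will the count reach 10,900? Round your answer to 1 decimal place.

t ≈ 109.8 years

r = ln(4370/3000) / 32 ≈ 0.011755 per year
t = ln(10900/3000) / r = 1.29015 / 0.011755 ≈ 109.756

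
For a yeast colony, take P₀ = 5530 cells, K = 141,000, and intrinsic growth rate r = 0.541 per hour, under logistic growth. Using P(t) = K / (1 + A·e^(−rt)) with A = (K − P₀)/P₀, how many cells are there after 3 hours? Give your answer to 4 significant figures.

≈ 24,170 cells

A = (141000 − 5530)/5530 = 24.49729
P(3) = 141000 / (1 + 24.49729·e^(−0.541·3)) = 141000 / (1 + 24.49729·0.197306)
= 141000 / 5.83346 ≈ 24170.91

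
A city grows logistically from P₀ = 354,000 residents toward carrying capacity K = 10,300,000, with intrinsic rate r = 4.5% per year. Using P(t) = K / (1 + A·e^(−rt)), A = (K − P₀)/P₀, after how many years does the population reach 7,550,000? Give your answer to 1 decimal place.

t ≈ 96.6 years

A = (10300000 − 354000)/354000 = 28.09605
7550000 = 10300000/(1 + 28.09605·e^(−0.045t)) → 1 + 28.09605·e^(−0.045t) = 1.36424
e^(−0.045t) = 0.012964 → t = ln(77.13641)/0.045 = 4.34558/0.045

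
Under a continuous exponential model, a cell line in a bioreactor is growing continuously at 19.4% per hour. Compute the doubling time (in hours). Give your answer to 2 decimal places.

doubling time ≈ 3.57 hours

doubling time = ln(2) / |r| = 0.69315 / 0.194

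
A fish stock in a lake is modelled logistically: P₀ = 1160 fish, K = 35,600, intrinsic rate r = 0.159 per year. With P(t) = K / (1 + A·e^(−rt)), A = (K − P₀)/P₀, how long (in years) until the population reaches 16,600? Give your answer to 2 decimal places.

A = (35600 − 1160)/1160 = 29.68966
16600 = 35600/(1 + 29.68966·e^(−0.159t)) → 1 + 29.68966·e^(−0.159t) = 2.14458
e^(−0.159t) = 0.038551 → t = ln(25.93938)/0.159 = 3.25576/0.159

t ≈ 20.48 years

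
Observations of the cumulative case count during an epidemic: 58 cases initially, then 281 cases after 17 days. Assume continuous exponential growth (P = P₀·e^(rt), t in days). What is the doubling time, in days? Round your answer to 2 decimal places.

r = ln(281/58) / 17 = ln(4.84483) / 17 ≈ 0.092818 per day
doubling time = ln 2 / |r| = 0.69315 / 0.092818

doubling time ≈ 7.47 days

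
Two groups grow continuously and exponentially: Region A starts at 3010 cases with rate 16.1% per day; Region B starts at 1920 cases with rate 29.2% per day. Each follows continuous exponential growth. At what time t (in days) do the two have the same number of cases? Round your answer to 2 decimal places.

t ≈ 3.43 days

3010·e^(0.161t) = 1920·e^(0.292t)
3010/1920 = e^((0.292 − 0.161)t) → ln(1.56771) = 0.131·t
t = 0.44961 / 0.131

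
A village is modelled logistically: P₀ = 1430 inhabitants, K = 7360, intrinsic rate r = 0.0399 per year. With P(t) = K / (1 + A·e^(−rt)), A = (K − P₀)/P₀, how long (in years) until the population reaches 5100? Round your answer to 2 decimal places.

t ≈ 56.05 years

A = (7360 − 1430)/1430 = 4.14685
5100 = 7360/(1 + 4.14685·e^(−0.0399t)) → 1 + 4.14685·e^(−0.0399t) = 1.44314
e^(−0.0399t) = 0.106861 → t = ln(9.35794)/0.0399 = 2.23623/0.0399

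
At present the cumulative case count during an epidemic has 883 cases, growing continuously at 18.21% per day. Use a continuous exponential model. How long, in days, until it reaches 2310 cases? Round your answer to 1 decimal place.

t ≈ 5.3 days

2310 = 883 · e^(0.1821·t)
t = ln(2310/883) / 0.1821 = ln(2.61608) / 0.1821 = 0.96168 / 0.1821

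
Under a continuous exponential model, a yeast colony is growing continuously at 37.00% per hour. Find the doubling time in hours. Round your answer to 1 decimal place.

doubling time = ln(2) / |r| = 0.69315 / 0.37

doubling time ≈ 1.9 hours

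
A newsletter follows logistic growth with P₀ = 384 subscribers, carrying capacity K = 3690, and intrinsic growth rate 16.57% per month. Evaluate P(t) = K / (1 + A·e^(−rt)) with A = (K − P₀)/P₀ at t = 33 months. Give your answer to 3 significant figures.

≈ 3,560 subscribers

A = (3690 − 384)/384 = 8.60938
P(33) = 3690 / (1 + 8.60938·e^(−0.1657·33)) = 3690 / (1 + 8.60938·0.004219)
= 3690 / 1.03633 ≈ 3560.66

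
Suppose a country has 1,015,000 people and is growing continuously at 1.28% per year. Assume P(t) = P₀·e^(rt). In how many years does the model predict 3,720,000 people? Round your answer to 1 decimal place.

3720000 = 1015000 · e^(0.0128·t)
t = ln(3720000/1015000) / 0.0128 = ln(3.66502) / 0.0128 = 1.29884 / 0.0128

t ≈ 101.5 years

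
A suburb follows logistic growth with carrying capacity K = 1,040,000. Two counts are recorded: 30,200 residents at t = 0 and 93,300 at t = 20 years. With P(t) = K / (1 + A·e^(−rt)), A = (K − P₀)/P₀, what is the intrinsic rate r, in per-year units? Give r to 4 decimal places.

A = (1040000 − 30200)/30200 = 33.43709
93300 = 1040000/(1 + 33.43709·e^(−r·20)) → e^(−20r) = (11.14684 − 1)/33.43709 = 0.303461
r = −ln(0.303461)/20 = 1.1925/20

r ≈ 0.0596 per year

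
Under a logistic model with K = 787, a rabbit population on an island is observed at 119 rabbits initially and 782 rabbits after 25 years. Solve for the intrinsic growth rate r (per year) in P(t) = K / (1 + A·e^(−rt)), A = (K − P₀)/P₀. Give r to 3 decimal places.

r ≈ 0.271 per year

A = (787 − 119)/119 = 5.61345
782 = 787/(1 + 5.61345·e^(−r·25)) → e^(−25r) = (1.00639 − 1)/5.61345 = 0.001139
r = −ln(0.001139)/25 = 6.77758/25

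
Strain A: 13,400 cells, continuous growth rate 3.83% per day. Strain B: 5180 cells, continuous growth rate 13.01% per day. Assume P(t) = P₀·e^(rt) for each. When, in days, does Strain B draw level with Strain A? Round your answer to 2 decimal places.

t ≈ 10.35 days

13400·e^(0.0383t) = 5180·e^(0.1301t)
13400/5180 = e^((0.1301 − 0.0383)t) → ln(2.58687) = 0.0918·t
t = 0.95045 / 0.0918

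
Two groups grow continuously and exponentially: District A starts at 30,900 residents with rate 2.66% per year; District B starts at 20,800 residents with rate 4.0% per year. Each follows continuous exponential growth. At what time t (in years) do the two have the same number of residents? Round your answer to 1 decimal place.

t ≈ 29.5 years

30900·e^(0.0266t) = 20800·e^(0.04t)
30900/20800 = e^((0.04 − 0.0266)t) → ln(1.48558) = 0.0134·t
t = 0.3958 / 0.0134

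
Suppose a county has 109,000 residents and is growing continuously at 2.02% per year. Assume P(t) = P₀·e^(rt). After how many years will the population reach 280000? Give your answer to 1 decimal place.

280000 = 109000 · e^(0.0202·t)
t = ln(280000/109000) / 0.0202 = ln(2.56881) / 0.0202 = 0.94344 / 0.0202

t ≈ 46.7 years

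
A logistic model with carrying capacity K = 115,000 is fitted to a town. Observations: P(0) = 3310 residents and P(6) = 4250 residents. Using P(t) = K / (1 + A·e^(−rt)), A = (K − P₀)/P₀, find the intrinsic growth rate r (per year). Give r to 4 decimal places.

A = (115000 − 3310)/3310 = 33.7432
4250 = 115000/(1 + 33.7432·e^(−r·6)) → e^(−6r) = (27.05882 − 1)/33.7432 = 0.772269
r = −ln(0.772269)/6 = 0.25842/6

r ≈ 0.0431 per year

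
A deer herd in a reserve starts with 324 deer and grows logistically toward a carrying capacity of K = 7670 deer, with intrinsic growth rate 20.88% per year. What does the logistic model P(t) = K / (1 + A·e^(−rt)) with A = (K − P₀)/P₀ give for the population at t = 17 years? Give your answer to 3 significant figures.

A = (7670 − 324)/324 = 22.67284
P(17) = 7670 / (1 + 22.67284·e^(−0.2088·17)) = 7670 / (1 + 22.67284·0.028736)
= 7670 / 1.65153 ≈ 4644.18

≈ 4,640 deer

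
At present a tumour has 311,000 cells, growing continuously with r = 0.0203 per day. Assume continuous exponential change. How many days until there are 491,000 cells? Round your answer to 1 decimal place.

t ≈ 22.5 days

491000 = 311000 · e^(0.0203·t)
t = ln(491000/311000) / 0.0203 = ln(1.57878) / 0.0203 = 0.45665 / 0.0203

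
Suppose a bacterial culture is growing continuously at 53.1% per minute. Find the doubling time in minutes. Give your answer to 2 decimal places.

doubling time = ln(2) / |r| = 0.69315 / 0.531

doubling time ≈ 1.31 minutes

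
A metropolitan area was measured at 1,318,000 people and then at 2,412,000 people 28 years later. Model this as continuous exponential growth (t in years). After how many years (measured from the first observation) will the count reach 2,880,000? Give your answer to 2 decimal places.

t ≈ 36.22 years

r = ln(2412000/1318000) / 28 ≈ 0.021584 per year
t = ln(2880000/1318000) / r = 0.78167 / 0.021584 ≈ 36.216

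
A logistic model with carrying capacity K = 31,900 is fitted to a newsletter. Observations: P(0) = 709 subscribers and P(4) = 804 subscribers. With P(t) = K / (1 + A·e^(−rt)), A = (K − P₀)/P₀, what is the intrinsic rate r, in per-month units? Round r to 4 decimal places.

r ≈ 0.0322 per month

A = (31900 − 709)/709 = 43.99295
804 = 31900/(1 + 43.99295·e^(−r·4)) → e^(−4r) = (39.67662 − 1)/43.99295 = 0.879155
r = −ln(0.879155)/4 = 0.12879/4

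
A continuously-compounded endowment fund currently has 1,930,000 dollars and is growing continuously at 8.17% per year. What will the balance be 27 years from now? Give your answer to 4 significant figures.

≈ 17,520,000 dollars

P(27) = 1930000 · e^(0.0817·27) = 1930000 · e^(2.2059)
= 1930000 · 9.07842 ≈ 17521347.64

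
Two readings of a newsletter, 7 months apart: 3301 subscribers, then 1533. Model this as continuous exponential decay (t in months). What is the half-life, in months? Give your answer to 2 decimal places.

r = ln(1533/3301) / 7 = ln(0.4644) / 7 ≈ -0.109571 per month
half-life = ln 2 / |r| = 0.69315 / 0.109571

half-life ≈ 6.33 months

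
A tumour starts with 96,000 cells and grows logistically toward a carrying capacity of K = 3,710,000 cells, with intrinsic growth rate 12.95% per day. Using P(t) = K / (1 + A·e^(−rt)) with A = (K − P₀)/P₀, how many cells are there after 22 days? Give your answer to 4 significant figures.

≈ 1,167,000 cells

A = (3710000 − 96000)/96000 = 37.64583
P(22) = 3710000 / (1 + 37.64583·e^(−0.1295·22)) = 3710000 / (1 + 37.64583·0.057902)
= 3710000 / 3.17978 ≈ 1166748.72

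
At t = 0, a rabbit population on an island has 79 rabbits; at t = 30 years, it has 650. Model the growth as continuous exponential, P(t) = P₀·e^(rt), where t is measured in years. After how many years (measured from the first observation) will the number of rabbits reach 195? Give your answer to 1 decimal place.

r = ln(650/79) / 30 ≈ 0.070251 per year
t = ln(195/79) / r = 0.90355 / 0.070251 ≈ 12.862

t ≈ 12.9 years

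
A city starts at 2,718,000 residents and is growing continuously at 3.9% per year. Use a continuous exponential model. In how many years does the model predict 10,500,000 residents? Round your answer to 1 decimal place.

t ≈ 34.7 years

10500000 = 2718000 · e^(0.039·t)
t = ln(10500000/2718000) / 0.039 = ln(3.86313) / 0.039 = 1.35148 / 0.039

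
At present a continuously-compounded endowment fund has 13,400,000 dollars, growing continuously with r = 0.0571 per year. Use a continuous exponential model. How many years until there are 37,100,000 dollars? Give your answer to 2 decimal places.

t ≈ 17.83 years

37100000 = 13400000 · e^(0.0571·t)
t = ln(37100000/13400000) / 0.0571 = ln(2.76866) / 0.0571 = 1.01836 / 0.0571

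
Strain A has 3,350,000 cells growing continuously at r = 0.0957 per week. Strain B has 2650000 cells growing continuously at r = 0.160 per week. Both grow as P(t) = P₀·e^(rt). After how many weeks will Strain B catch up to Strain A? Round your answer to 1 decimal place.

t ≈ 3.6 weeks

3350000·e^(0.0957t) = 2650000·e^(0.16t)
3350000/2650000 = e^((0.16 − 0.0957)t) → ln(1.26415) = 0.0643·t
t = 0.2344 / 0.0643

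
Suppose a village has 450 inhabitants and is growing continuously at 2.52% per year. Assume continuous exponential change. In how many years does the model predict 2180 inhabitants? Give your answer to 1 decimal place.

t ≈ 62.6 years

2180 = 450 · e^(0.0252·t)
t = ln(2180/450) / 0.0252 = ln(4.84444) / 0.0252 = 1.57783 / 0.0252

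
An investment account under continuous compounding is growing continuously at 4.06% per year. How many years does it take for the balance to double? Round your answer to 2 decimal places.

doubling time = ln(2) / |r| = 0.69315 / 0.0406

doubling time ≈ 17.07 years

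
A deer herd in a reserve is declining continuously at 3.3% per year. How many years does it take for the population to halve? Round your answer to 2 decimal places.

half-life = ln(2) / |r| = 0.69315 / 0.033

half-life ≈ 21.00 years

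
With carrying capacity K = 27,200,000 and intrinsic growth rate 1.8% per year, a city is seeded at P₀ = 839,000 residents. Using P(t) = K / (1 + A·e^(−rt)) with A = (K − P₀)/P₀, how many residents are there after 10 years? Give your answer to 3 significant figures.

≈ 998,000 residents

A = (27200000 − 839000)/839000 = 31.41955
P(10) = 27200000 / (1 + 31.41955·e^(−0.018·10)) = 27200000 / (1 + 31.41955·0.83527)
= 27200000 / 27.24381 ≈ 998391.86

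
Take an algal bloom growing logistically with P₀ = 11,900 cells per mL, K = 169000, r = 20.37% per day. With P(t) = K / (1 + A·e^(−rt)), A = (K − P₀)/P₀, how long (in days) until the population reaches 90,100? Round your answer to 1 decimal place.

A = (169000 − 11900)/11900 = 13.20168
90100 = 169000/(1 + 13.20168·e^(−0.2037t)) → 1 + 13.20168·e^(−0.2037t) = 1.87569
e^(−0.2037t) = 0.066332 → t = ln(15.07568)/0.2037 = 2.71308/0.2037

t ≈ 13.3 days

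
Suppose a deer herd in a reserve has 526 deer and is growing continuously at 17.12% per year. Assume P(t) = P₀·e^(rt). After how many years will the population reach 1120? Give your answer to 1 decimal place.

1120 = 526 · e^(0.1712·t)
t = ln(1120/526) / 0.1712 = ln(2.12928) / 0.1712 = 0.75578 / 0.1712

t ≈ 4.4 years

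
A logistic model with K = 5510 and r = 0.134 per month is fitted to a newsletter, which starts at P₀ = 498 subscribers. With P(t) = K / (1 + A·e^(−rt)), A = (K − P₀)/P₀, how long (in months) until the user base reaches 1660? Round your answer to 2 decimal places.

A = (5510 − 498)/498 = 10.06426
1660 = 5510/(1 + 10.06426·e^(−0.134t)) → 1 + 10.06426·e^(−0.134t) = 3.31928
e^(−0.134t) = 0.230447 → t = ln(4.33939)/0.134 = 1.46773/0.134

t ≈ 10.95 months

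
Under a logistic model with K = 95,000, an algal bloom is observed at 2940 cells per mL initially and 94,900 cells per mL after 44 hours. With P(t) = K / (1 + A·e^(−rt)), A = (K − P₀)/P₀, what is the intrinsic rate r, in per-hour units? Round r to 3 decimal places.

r ≈ 0.234 per hour

A = (95000 − 2940)/2940 = 31.31293
94900 = 95000/(1 + 31.31293·e^(−r·44)) → e^(−44r) = (1.00105 − 1)/31.31293 = 0.000034
r = −ln(0.000034)/44 = 10.29944/44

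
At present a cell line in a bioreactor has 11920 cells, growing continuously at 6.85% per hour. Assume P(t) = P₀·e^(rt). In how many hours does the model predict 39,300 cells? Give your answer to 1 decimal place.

t ≈ 17.4 hours

39300 = 11920 · e^(0.0685·t)
t = ln(39300/11920) / 0.0685 = ln(3.29698) / 0.0685 = 1.19301 / 0.0685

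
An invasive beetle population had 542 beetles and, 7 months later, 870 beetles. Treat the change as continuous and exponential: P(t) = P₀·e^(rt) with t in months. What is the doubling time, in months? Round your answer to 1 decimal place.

r = ln(870/542) / 7 = ln(1.60517) / 7 ≈ 0.067604 per month
doubling time = ln 2 / |r| = 0.69315 / 0.067604

doubling time ≈ 10.3 months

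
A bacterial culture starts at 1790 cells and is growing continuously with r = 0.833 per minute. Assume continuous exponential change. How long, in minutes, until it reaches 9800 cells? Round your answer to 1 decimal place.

t ≈ 2.0 minutes

9800 = 1790 · e^(0.833·t)
t = ln(9800/1790) / 0.833 = ln(5.47486) / 0.833 = 1.70017 / 0.833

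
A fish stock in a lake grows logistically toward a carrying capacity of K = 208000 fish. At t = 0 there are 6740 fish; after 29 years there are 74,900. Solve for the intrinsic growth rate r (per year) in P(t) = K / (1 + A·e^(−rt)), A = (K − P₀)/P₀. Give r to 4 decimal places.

A = (208000 − 6740)/6740 = 29.86053
74900 = 208000/(1 + 29.86053·e^(−r·29)) → e^(−29r) = (2.77704 − 1)/29.86053 = 0.059511
r = −ln(0.059511)/29 = 2.82159/29

r ≈ 0.0973 per year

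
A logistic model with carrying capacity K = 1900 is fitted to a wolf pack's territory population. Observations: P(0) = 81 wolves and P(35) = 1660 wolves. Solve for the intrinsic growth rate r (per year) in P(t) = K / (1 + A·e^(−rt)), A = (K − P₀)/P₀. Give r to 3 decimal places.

A = (1900 − 81)/81 = 22.45679
1660 = 1900/(1 + 22.45679·e^(−r·35)) → e^(−35r) = (1.14458 − 1)/22.45679 = 0.006438
r = −ln(0.006438)/35 = 5.04553/35

r ≈ 0.144 per year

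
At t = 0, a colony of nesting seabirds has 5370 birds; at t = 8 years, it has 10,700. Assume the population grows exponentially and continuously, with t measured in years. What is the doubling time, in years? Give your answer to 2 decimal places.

doubling time ≈ 8.04 years

r = ln(10700/5370) / 8 = ln(1.99255) / 8 ≈ 0.086177 per year
doubling time = ln 2 / |r| = 0.69315 / 0.086177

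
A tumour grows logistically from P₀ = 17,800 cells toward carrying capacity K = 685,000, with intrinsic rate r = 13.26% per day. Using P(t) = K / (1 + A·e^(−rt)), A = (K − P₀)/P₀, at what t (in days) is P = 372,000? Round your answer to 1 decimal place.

t ≈ 28.6 days

A = (685000 − 17800)/17800 = 37.48315
372000 = 685000/(1 + 37.48315·e^(−0.1326t)) → 1 + 37.48315·e^(−0.1326t) = 1.8414
e^(−0.1326t) = 0.022447 → t = ln(44.54866)/0.1326 = 3.79658/0.1326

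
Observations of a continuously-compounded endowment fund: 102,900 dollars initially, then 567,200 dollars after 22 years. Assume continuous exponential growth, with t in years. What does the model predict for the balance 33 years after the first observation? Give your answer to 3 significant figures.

r = ln(567200/102900) / 22 ≈ 0.077589 per year
P(33) = 102900 · e^(0.077589·33) = 102900 · 12.9414 ≈ 1331670.09

≈ 1,330,000 dollars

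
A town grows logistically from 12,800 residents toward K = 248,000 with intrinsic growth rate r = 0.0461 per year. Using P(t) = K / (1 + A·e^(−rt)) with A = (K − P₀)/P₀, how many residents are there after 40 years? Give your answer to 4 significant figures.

A = (248000 − 12800)/12800 = 18.375
P(40) = 248000 / (1 + 18.375·e^(−0.0461·40)) = 248000 / (1 + 18.375·0.158183)
= 248000 / 3.90662 ≈ 63481.98

≈ 63,480 residents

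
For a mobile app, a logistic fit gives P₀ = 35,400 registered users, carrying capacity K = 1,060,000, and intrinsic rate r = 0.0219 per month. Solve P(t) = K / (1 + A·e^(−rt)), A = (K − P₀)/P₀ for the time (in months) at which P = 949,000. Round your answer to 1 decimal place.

t ≈ 251.7 months

A = (1060000 − 35400)/35400 = 28.9435
949000 = 1060000/(1 + 28.9435·e^(−0.0219t)) → 1 + 28.9435·e^(−0.0219t) = 1.11697
e^(−0.0219t) = 0.004041 → t = ln(247.45391)/0.0219 = 5.51122/0.0219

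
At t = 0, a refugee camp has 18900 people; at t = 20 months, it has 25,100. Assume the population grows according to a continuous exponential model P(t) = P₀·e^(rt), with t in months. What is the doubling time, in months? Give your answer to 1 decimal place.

doubling time ≈ 48.9 months

r = ln(25100/18900) / 20 = ln(1.32804) / 20 ≈ 0.014185 per month
doubling time = ln 2 / |r| = 0.69315 / 0.014185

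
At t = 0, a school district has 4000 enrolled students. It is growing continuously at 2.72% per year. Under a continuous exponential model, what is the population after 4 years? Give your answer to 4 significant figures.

P(4) = 4000 · e^(0.0272·4) = 4000 · e^(0.1088)
= 4000 · 1.11494 ≈ 4459.76

≈ 4,460 enrolled students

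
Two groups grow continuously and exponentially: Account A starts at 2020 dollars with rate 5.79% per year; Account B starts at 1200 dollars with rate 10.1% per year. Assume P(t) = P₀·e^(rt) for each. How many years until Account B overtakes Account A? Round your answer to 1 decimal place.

t ≈ 12.1 years

2020·e^(0.0579t) = 1200·e^(0.101t)
2020/1200 = e^((0.101 − 0.0579)t) → ln(1.68333) = 0.0431·t
t = 0.52078 / 0.0431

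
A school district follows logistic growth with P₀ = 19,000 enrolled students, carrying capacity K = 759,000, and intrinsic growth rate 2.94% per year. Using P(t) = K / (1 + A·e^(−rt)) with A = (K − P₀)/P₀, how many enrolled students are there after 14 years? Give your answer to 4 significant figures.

≈ 28,310 enrolled students

A = (759000 − 19000)/19000 = 38.94737
P(14) = 759000 / (1 + 38.94737·e^(−0.0294·14)) = 759000 / (1 + 38.94737·0.662589)
= 759000 / 26.80611 ≈ 28314.44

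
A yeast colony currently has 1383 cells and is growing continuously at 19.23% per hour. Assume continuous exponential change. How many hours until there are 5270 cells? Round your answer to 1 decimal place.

5270 = 1383 · e^(0.1923·t)
t = ln(5270/1383) / 0.1923 = ln(3.81056) / 0.1923 = 1.33778 / 0.1923

t ≈ 7.0 hours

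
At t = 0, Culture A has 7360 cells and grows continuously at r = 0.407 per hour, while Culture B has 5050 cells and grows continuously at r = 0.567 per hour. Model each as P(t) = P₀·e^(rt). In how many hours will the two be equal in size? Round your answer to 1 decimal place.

t ≈ 2.4 hours

7360·e^(0.407t) = 5050·e^(0.567t)
7360/5050 = e^((0.567 − 0.407)t) → ln(1.45743) = 0.16·t
t = 0.37667 / 0.16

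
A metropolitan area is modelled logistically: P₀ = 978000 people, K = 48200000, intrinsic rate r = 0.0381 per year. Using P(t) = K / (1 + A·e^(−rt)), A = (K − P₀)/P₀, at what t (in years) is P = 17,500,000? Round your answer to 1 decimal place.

A = (48200000 − 978000)/978000 = 48.28425
17500000 = 48200000/(1 + 48.28425·e^(−0.0381t)) → 1 + 48.28425·e^(−0.0381t) = 2.75429
e^(−0.0381t) = 0.036332 → t = ln(27.5236)/0.0381 = 3.31504/0.0381

t ≈ 87.0 years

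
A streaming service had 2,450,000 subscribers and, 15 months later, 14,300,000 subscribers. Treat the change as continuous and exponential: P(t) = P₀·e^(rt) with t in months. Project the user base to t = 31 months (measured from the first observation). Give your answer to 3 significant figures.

≈ 93,900,000 subscribers

r = ln(14300000/2450000) / 15 ≈ 0.117611 per month
P(31) = 2450000 · e^(0.117611·31) = 2450000 · 38.31933 ≈ 93882357.65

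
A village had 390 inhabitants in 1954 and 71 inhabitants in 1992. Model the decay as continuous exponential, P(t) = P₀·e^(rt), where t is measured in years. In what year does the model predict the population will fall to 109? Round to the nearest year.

r = ln(71/390) / 38 = -1.70347/38 ≈ -0.044828 per year
t = ln(109/390) / r = -1.2748/-0.044828 ≈ 28.44 years after 1954

year 1982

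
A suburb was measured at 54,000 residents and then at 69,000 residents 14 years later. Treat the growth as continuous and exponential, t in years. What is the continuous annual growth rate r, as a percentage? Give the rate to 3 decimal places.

69000 = 54000 · e^(r·14)
e^(14r) = 69000/54000 = 1.27778
r = ln(1.27778) / 14 = 0.24512 / 14

r ≈ 1.751% per year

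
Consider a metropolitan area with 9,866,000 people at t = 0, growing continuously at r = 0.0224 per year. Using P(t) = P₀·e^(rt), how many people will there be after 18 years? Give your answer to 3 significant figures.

≈ 14,800,000 people

P(18) = 9866000 · e^(0.0224·18) = 9866000 · e^(0.4032)
= 9866000 · 1.49661 ≈ 14765516.6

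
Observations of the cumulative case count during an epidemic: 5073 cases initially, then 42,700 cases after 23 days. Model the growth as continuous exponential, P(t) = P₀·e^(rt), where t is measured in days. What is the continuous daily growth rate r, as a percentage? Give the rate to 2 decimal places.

r ≈ 9.26% per day

42700 = 5073 · e^(r·23)
e^(23r) = 42700/5073 = 8.41711
r = ln(8.41711) / 23 = 2.13027 / 23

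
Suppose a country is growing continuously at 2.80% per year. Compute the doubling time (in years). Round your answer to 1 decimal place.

doubling time = ln(2) / |r| = 0.69315 / 0.028

doubling time ≈ 24.8 years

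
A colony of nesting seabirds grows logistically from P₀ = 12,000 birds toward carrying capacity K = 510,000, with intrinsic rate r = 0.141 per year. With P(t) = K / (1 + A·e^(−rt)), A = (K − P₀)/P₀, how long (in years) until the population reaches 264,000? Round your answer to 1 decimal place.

t ≈ 26.9 years

A = (510000 − 12000)/12000 = 41.5
264000 = 510000/(1 + 41.5·e^(−0.141t)) → 1 + 41.5·e^(−0.141t) = 1.93182
e^(−0.141t) = 0.022453 → t = ln(44.53659)/0.141 = 3.79631/0.141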